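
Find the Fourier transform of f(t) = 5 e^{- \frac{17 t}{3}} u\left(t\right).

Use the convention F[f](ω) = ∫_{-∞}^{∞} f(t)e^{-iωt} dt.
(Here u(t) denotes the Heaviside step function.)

F(ω) = \frac{15}{3 i \omega + 17}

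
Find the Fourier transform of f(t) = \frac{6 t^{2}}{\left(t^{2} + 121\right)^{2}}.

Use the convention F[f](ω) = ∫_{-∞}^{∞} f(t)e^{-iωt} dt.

F(ω) = \frac{3 \pi \left(1 - 11 \left|{\omega}\right|\right) e^{- 11 \left|{\omega}\right|}}{11}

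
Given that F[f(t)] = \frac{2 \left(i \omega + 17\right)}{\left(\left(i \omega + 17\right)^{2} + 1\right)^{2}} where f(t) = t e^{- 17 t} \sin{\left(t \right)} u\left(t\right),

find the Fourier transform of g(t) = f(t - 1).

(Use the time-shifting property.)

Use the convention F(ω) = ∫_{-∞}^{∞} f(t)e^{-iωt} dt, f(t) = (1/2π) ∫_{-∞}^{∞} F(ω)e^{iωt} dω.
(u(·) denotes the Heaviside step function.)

F[g](ω) = \frac{2 \left(i \omega + 17\right) e^{- i \omega}}{\left(\left(i \omega + 17\right)^{2} + 1\right)^{2}}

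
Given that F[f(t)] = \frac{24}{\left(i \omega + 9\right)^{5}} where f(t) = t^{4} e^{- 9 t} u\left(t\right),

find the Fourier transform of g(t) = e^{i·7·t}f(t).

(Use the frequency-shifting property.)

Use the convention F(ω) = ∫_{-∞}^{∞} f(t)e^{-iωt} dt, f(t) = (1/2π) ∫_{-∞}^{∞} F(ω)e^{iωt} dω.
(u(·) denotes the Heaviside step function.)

F[g](ω) = \frac{24}{\left(i \left(\omega - 7\right) + 9\right)^{5}}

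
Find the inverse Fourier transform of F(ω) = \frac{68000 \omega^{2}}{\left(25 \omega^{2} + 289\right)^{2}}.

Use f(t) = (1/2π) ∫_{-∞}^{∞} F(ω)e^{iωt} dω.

f(t) = 8 \left(1 - \frac{17 \left|{t}\right|}{5}\right) e^{- \frac{17 \left|{t}\right|}{5}}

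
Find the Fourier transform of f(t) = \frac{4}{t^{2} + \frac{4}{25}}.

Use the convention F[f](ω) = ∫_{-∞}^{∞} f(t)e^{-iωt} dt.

F(ω) = 10 \pi e^{- \frac{2 \left|{\omega}\right|}{5}}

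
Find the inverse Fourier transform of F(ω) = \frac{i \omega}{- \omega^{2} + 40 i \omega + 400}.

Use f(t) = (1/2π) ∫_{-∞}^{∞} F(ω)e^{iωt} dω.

f(t) = \left(1 - 20 t\right) e^{- 20 t} u\left(t\right)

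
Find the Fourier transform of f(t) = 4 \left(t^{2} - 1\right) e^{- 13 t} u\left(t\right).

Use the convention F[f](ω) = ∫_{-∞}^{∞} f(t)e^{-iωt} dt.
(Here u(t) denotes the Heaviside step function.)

F(ω) = \frac{4 \left(2 i \omega - \left(i \omega + 13\right)^{3} + 26\right)}{\left(i \omega + 13\right)^{4}}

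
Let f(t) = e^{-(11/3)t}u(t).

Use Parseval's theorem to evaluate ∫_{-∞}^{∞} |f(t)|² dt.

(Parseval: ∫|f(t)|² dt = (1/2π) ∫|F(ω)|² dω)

∫|f(t)|² dt = \frac{3}{22}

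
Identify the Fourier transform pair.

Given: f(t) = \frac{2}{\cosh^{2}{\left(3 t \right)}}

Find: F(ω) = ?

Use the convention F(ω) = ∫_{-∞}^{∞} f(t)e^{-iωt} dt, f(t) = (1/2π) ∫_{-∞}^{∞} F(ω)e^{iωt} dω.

F(ω) = \frac{2 \pi \omega}{9 \sinh{\left(\frac{\pi \omega}{6} \right)}}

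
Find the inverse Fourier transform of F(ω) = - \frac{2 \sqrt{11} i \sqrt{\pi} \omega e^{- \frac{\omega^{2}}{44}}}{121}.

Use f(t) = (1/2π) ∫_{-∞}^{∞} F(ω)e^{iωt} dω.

f(t) = 4 t e^{- 11 t^{2}}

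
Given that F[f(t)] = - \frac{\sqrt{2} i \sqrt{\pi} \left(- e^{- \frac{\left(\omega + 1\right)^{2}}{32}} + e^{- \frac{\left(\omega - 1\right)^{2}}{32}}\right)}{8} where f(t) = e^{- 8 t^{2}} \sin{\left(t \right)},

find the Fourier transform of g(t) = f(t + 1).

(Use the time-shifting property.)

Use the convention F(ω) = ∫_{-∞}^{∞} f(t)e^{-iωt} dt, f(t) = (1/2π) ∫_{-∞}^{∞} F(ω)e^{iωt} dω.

F[g](ω) = \frac{\sqrt{2} i \sqrt{\pi} \left(1 - e^{\frac{\omega}{8}}\right) e^{- \frac{\omega^{2}}{32} - \frac{\omega}{16} + i \omega - \frac{1}{32}}}{8}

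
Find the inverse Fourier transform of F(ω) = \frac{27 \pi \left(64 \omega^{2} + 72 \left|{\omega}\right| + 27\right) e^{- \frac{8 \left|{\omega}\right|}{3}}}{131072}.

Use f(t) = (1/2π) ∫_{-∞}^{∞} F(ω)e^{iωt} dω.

f(t) = \frac{2}{\left(t^{2} + \frac{64}{9}\right)^{3}}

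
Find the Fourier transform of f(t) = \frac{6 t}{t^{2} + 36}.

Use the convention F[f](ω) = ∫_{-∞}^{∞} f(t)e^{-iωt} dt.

F(ω) = - 6 i \pi e^{- 6 \left|{\omega}\right|} \operatorname{sign}{\left(\omega \right)}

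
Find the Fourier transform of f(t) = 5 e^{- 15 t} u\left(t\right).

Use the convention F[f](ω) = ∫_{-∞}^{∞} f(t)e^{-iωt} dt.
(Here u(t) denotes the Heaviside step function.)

F(ω) = \frac{5}{i \omega + 15}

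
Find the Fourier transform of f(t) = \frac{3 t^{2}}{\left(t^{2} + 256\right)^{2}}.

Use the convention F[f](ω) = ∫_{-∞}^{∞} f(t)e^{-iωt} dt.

F(ω) = \frac{3 \pi \left(1 - 16 \left|{\omega}\right|\right) e^{- 16 \left|{\omega}\right|}}{32}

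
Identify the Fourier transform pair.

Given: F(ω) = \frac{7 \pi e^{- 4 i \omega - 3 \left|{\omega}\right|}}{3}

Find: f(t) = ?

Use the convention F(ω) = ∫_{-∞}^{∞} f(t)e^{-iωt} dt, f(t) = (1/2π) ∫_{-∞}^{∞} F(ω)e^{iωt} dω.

f(t) = \frac{7}{\left(t - 4\right)^{2} + 9}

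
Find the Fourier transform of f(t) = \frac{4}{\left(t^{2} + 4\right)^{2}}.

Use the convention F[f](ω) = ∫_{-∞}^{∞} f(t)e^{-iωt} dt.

F(ω) = \frac{\pi \left(2 \left|{\omega}\right| + 1\right) e^{- 2 \left|{\omega}\right|}}{4}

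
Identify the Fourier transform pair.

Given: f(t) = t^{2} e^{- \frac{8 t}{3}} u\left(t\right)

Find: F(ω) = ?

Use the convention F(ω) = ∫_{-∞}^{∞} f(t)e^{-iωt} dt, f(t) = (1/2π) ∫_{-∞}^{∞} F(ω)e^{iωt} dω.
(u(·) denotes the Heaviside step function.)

F(ω) = \frac{54}{\left(3 i \omega + 8\right)^{3}}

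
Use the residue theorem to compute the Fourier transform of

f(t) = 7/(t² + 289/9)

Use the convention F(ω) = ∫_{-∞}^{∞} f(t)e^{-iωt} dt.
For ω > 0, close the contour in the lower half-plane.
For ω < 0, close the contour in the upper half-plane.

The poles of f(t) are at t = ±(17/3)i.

Let g(z) = f(z)e^{-iωz}; for large |z| the factor e^{-iωz} decays in the lower half-plane when ω > 0 and in the upper half-plane when ω < 0.

Case ω > 0 (lower half-plane, clockwise contour ⇒ F(ω) = -2πi·ΣRes):
  Res_{z = - \frac{17 i}{3}} g(z) = \frac{21 i e^{- \frac{17 \omega}{3}}}{34}
  F(ω) = -2πi·ΣRes = \frac{21 \pi e^{- \frac{17 \omega}{3}}}{17}

Case ω < 0 (upper half-plane, counterclockwise contour ⇒ F(ω) = +2πi·ΣRes):
  Res_{z = \frac{17 i}{3}} g(z) = - \frac{21 i e^{\frac{17 \omega}{3}}}{34}
  F(ω) = 2πi·ΣRes = \frac{21 \pi e^{\frac{17 \omega}{3}}}{17}

Both cases combine into a single formula in |ω|:

F(ω) = \frac{21 \pi e^{- \frac{17 \left|{\omega}\right|}{3}}}{17}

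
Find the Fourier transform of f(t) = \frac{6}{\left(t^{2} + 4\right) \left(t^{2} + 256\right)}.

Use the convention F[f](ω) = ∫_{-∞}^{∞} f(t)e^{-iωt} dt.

F(ω) = \frac{\pi \left(8 e^{14 \left|{\omega}\right|} - 1\right) e^{- 16 \left|{\omega}\right|}}{672}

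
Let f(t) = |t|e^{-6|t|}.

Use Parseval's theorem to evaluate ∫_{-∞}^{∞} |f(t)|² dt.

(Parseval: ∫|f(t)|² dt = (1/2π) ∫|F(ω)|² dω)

∫|f(t)|² dt = \frac{1}{432}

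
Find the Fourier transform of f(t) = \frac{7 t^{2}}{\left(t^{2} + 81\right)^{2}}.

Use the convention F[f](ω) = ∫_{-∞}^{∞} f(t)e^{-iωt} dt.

F(ω) = \frac{7 \pi \left(1 - 9 \left|{\omega}\right|\right) e^{- 9 \left|{\omega}\right|}}{18}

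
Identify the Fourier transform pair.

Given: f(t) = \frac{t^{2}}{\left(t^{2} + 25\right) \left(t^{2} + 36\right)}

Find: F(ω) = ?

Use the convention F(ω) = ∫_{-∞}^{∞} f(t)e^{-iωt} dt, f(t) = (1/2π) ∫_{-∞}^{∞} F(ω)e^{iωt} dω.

F(ω) = \frac{\pi \left(6 - 5 e^{\left|{\omega}\right|}\right) e^{- 6 \left|{\omega}\right|}}{11}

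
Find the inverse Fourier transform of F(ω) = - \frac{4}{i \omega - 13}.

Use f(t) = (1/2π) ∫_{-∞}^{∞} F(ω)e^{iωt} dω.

f(t) = 4 e^{13 t} u\left(- t\right)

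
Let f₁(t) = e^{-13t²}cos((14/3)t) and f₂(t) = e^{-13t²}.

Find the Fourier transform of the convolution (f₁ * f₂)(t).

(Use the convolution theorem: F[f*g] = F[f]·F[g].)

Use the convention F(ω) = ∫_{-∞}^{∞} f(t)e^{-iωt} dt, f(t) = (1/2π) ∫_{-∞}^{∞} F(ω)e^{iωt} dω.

F[f₁*f₂](ω) = \frac{\pi \left(e^{\frac{14 \omega}{39}} + 1\right) e^{- \frac{\omega^{2}}{26} - \frac{7 \omega}{39} - \frac{49}{117}}}{26}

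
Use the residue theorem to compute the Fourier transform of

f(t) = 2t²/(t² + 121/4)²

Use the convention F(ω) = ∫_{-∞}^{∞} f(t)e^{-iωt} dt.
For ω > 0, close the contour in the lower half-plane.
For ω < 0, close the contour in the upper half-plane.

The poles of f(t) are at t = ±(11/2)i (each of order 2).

Let g(z) = f(z)e^{-iωz}; for large |z| the factor e^{-iωz} decays in the lower half-plane when ω > 0 and in the upper half-plane when ω < 0.

Case ω > 0 (lower half-plane, clockwise contour ⇒ F(ω) = -2πi·ΣRes):
  Res_{z = - \frac{11 i}{2}} g(z) = \frac{i \left(2 - 11 \omega\right) e^{- \frac{11 \omega}{2}}}{22} (pole of order 2)
  F(ω) = -2πi·ΣRes = \frac{\pi \left(2 - 11 \omega\right) e^{- \frac{11 \omega}{2}}}{11}

Case ω < 0 (upper half-plane, counterclockwise contour ⇒ F(ω) = +2πi·ΣRes):
  Res_{z = \frac{11 i}{2}} g(z) = \frac{i \left(- 11 \omega - 2\right) e^{\frac{11 \omega}{2}}}{22} (pole of order 2)
  F(ω) = 2πi·ΣRes = \frac{\pi \left(11 \omega + 2\right) e^{\frac{11 \omega}{2}}}{11}

Both cases combine into a single formula in |ω|:

F(ω) = \frac{\pi \left(2 - 11 \left|{\omega}\right|\right) e^{- \frac{11 \left|{\omega}\right|}{2}}}{11}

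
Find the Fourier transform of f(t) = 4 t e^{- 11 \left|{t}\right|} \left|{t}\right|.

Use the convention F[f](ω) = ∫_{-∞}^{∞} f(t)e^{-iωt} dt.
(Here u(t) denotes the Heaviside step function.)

F(ω) = \frac{16 i \omega \left(\omega^{2} - 363\right)}{\left(\omega^{2} + 121\right)^{3}}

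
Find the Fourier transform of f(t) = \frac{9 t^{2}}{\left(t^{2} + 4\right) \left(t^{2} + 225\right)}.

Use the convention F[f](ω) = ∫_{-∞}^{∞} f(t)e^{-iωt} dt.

F(ω) = \frac{9 \pi \left(15 - 2 e^{13 \left|{\omega}\right|}\right) e^{- 15 \left|{\omega}\right|}}{221}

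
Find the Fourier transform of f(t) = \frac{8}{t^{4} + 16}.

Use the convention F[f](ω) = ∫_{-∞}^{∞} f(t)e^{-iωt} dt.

F(ω) = \pi e^{- \sqrt{2} \left|{\omega}\right|} \sin{\left(\sqrt{2} \left|{\omega}\right| + \frac{\pi}{4} \right)}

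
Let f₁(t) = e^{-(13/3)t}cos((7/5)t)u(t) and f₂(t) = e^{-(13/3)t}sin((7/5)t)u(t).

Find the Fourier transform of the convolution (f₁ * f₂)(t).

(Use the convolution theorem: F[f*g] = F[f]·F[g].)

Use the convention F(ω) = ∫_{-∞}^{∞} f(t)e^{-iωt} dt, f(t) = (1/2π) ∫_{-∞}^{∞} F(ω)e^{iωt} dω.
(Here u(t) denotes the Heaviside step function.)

F[f₁*f₂](ω) = \frac{23625 \left(3 i \omega + 13\right)}{\left(25 \left(3 i \omega + 13\right)^{2} + 441\right)^{2}}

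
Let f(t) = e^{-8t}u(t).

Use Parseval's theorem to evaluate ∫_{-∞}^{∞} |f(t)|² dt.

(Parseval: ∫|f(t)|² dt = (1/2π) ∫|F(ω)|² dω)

∫|f(t)|² dt = \frac{1}{16}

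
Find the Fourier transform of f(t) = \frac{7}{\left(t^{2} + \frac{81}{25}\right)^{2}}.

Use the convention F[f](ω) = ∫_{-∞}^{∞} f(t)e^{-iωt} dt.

F(ω) = \frac{175 \pi \left(9 \left|{\omega}\right| + 5\right) e^{- \frac{9 \left|{\omega}\right|}{5}}}{1458}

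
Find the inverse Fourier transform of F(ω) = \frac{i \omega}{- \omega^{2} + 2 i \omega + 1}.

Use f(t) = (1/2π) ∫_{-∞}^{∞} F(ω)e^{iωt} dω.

f(t) = \left(1 - t\right) e^{- t} u\left(t\right)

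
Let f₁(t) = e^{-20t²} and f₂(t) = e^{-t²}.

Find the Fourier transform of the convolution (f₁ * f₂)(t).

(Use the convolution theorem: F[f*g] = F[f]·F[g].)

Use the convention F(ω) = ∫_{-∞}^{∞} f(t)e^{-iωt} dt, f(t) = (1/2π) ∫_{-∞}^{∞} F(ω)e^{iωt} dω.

F[f₁*f₂](ω) = \frac{\sqrt{5} \pi e^{- \frac{21 \omega^{2}}{80}}}{10}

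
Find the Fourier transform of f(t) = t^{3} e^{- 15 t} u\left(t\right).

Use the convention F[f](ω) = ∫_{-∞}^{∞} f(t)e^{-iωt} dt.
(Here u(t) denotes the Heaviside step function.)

F(ω) = \frac{6}{\left(i \omega + 15\right)^{4}}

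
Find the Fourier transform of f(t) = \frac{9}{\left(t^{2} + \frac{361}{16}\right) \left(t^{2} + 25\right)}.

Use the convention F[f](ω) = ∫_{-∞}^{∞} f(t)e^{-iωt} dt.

F(ω) = - \frac{48 \pi e^{- 5 \left|{\omega}\right|}}{65} + \frac{192 \pi e^{- \frac{19 \left|{\omega}\right|}{4}}}{247}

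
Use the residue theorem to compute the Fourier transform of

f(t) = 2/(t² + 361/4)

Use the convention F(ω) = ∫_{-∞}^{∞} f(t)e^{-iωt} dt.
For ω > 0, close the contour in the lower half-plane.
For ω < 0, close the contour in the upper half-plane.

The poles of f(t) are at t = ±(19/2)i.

Let g(z) = f(z)e^{-iωz}; for large |z| the factor e^{-iωz} decays in the lower half-plane when ω > 0 and in the upper half-plane when ω < 0.

Case ω > 0 (lower half-plane, clockwise contour ⇒ F(ω) = -2πi·ΣRes):
  Res_{z = - \frac{19 i}{2}} g(z) = \frac{2 i e^{- \frac{19 \omega}{2}}}{19}
  F(ω) = -2πi·ΣRes = \frac{4 \pi e^{- \frac{19 \omega}{2}}}{19}

Case ω < 0 (upper half-plane, counterclockwise contour ⇒ F(ω) = +2πi·ΣRes):
  Res_{z = \frac{19 i}{2}} g(z) = - \frac{2 i e^{\frac{19 \omega}{2}}}{19}
  F(ω) = 2πi·ΣRes = \frac{4 \pi e^{\frac{19 \omega}{2}}}{19}

Both cases combine into a single formula in |ω|:

F(ω) = \frac{4 \pi e^{- \frac{19 \left|{\omega}\right|}{2}}}{19}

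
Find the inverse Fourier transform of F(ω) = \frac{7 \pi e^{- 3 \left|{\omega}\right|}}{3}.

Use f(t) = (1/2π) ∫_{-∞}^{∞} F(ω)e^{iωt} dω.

f(t) = \frac{7}{t^{2} + 9}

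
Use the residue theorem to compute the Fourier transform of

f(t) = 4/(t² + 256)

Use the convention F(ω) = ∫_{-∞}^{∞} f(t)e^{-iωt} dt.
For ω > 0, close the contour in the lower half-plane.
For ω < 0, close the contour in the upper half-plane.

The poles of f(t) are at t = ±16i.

Let g(z) = f(z)e^{-iωz}; for large |z| the factor e^{-iωz} decays in the lower half-plane when ω > 0 and in the upper half-plane when ω < 0.

Case ω > 0 (lower half-plane, clockwise contour ⇒ F(ω) = -2πi·ΣRes):
  Res_{z = - 16 i} g(z) = \frac{i e^{- 16 \omega}}{8}
  F(ω) = -2πi·ΣRes = \frac{\pi e^{- 16 \omega}}{4}

Case ω < 0 (upper half-plane, counterclockwise contour ⇒ F(ω) = +2πi·ΣRes):
  Res_{z = 16 i} g(z) = - \frac{i e^{16 \omega}}{8}
  F(ω) = 2πi·ΣRes = \frac{\pi e^{16 \omega}}{4}

Both cases combine into a single formula in |ω|:

F(ω) = \frac{\pi e^{- 16 \left|{\omega}\right|}}{4}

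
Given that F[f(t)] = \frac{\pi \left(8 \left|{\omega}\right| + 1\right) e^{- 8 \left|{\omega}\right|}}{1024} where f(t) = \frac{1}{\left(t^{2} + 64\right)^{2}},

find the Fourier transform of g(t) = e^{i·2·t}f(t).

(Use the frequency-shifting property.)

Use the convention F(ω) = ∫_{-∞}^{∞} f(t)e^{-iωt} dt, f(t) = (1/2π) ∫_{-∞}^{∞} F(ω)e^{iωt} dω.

F[g](ω) = \frac{\pi \left(8 \left|{\omega - 2}\right| + 1\right) e^{- 8 \left|{\omega - 2}\right|}}{1024}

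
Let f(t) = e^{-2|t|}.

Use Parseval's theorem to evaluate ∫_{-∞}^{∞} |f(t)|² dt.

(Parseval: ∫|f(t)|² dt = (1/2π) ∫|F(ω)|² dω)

∫|f(t)|² dt = \frac{1}{2}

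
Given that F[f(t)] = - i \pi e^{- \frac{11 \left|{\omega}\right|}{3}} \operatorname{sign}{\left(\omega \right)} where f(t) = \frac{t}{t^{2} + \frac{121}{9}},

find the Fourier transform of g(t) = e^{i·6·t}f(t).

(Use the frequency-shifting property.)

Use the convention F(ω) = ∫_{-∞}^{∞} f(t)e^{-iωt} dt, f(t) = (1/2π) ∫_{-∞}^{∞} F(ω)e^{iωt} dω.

F[g](ω) = - i \pi e^{- \frac{11 \left|{\omega - 6}\right|}{3}} \operatorname{sign}{\left(\omega - 6 \right)}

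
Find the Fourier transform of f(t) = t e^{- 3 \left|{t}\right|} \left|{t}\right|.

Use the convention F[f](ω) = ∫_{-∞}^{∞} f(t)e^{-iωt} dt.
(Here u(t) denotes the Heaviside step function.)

F(ω) = \frac{4 i \omega \left(\omega^{2} - 27\right)}{\left(\omega^{2} + 9\right)^{3}}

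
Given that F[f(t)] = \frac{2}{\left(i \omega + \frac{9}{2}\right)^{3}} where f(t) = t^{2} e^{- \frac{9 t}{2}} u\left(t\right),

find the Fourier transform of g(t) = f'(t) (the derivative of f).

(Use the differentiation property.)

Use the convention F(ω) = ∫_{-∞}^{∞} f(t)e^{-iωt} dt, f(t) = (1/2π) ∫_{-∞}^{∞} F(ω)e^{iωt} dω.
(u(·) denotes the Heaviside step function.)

F[g](ω) = \frac{16 i \omega}{\left(2 i \omega + 9\right)^{3}}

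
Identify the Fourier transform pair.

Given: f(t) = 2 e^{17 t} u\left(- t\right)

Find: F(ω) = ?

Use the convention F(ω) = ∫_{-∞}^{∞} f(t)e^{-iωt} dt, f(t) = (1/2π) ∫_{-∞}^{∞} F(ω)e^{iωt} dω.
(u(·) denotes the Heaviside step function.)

F(ω) = - \frac{2}{i \omega - 17}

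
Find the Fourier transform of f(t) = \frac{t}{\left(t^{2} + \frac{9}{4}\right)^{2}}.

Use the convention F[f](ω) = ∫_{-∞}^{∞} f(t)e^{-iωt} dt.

F(ω) = - \frac{i \pi \omega e^{- \frac{3 \left|{\omega}\right|}{2}}}{3}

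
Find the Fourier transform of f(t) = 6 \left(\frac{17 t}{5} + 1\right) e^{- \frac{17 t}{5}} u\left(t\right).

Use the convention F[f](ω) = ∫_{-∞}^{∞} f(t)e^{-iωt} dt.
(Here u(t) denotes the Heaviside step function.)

F(ω) = \frac{30 \left(- 5 i \omega - 34\right)}{25 \omega^{2} - 170 i \omega - 289}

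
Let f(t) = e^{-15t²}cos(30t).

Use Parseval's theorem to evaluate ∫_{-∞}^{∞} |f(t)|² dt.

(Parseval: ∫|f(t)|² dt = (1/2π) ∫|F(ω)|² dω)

∫|f(t)|² dt = \frac{\sqrt{30} \sqrt{\pi} \left(1 + e^{30}\right)}{60 e^{30}}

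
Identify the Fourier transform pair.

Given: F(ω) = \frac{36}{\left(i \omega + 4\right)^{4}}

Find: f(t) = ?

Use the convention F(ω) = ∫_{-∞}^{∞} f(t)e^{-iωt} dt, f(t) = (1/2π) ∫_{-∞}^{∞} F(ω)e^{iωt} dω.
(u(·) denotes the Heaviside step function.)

f(t) = 6 t^{3} e^{- 4 t} u\left(t\right)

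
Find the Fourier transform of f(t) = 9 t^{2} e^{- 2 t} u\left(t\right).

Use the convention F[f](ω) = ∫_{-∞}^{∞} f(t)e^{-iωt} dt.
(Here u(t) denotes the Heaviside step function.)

F(ω) = \frac{18}{\left(i \omega + 2\right)^{3}}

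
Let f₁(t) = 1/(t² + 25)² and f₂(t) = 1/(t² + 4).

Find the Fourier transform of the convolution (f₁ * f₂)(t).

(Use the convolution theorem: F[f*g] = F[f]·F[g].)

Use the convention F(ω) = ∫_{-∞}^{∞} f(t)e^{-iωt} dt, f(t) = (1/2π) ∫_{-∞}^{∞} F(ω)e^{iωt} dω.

F[f₁*f₂](ω) = \frac{\pi^{2} \left(5 \left|{\omega}\right| + 1\right) e^{- 7 \left|{\omega}\right|}}{500}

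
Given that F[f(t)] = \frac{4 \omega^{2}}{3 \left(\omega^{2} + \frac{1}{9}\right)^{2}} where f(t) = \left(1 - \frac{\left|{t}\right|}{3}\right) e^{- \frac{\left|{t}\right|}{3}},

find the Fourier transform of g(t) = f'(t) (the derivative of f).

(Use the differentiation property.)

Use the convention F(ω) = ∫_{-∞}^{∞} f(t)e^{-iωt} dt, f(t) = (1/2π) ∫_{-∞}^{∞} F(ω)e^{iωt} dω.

F[g](ω) = \frac{108 i \omega^{3}}{\left(9 \omega^{2} + 1\right)^{2}}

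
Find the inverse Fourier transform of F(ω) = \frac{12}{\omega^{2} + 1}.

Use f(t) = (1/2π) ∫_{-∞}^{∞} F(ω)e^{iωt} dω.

f(t) = 6 e^{- \left|{t}\right|}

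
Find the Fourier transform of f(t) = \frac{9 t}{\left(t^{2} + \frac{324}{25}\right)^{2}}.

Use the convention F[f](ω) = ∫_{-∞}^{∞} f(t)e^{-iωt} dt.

F(ω) = - \frac{5 i \pi \omega e^{- \frac{18 \left|{\omega}\right|}{5}}}{4}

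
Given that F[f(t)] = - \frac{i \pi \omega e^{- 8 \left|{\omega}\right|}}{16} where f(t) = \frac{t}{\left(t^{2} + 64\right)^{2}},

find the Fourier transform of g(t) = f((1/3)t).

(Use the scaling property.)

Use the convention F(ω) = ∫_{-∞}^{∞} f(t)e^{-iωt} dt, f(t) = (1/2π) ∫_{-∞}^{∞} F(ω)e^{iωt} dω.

F[g](ω) = - \frac{9 i \pi \omega e^{- 24 \left|{\omega}\right|}}{16}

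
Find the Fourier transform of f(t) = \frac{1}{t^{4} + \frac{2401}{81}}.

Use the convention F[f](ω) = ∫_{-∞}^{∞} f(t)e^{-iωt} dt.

F(ω) = \frac{27 \pi e^{- \frac{7 \sqrt{2} \left|{\omega}\right|}{6}} \sin{\left(\frac{7 \sqrt{2} \left|{\omega}\right|}{6} + \frac{\pi}{4} \right)}}{343}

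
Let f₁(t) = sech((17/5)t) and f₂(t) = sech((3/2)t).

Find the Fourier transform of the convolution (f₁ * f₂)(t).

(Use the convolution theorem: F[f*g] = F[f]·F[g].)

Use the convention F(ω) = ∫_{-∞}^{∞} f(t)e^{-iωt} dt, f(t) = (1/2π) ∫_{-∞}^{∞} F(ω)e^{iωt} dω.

F[f₁*f₂](ω) = \frac{10 \pi^{2}}{51 \cosh{\left(\frac{5 \pi \omega}{34} \right)} \cosh{\left(\frac{\pi \omega}{3} \right)}}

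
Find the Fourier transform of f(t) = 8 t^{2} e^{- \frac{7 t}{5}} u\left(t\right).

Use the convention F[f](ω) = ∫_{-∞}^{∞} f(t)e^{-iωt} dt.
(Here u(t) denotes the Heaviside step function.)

F(ω) = \frac{2000}{\left(5 i \omega + 7\right)^{3}}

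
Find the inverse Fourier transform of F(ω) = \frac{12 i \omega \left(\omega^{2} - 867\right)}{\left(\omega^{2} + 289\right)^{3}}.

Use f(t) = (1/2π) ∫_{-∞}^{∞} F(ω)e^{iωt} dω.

f(t) = 3 t e^{- 17 \left|{t}\right|} \left|{t}\right|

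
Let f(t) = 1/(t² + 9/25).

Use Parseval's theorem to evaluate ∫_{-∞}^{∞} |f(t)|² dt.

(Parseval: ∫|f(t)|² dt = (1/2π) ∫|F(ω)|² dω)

∫|f(t)|² dt = \frac{125 \pi}{54}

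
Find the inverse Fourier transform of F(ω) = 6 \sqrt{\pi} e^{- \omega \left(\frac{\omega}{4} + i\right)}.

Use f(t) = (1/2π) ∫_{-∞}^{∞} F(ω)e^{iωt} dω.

f(t) = 6 e^{- \left(t - 1\right)^{2}}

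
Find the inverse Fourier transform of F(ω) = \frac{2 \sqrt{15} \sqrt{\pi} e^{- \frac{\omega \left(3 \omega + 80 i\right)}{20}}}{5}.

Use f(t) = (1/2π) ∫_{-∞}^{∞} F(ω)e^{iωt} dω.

f(t) = 2 e^{- \frac{5 \left(t - 4\right)^{2}}{3}}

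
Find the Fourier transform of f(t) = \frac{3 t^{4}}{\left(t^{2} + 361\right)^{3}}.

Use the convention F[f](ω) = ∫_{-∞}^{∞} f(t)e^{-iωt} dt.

F(ω) = \frac{3 \pi \left(361 \omega^{2} - 95 \left|{\omega}\right| + 3\right) e^{- 19 \left|{\omega}\right|}}{152}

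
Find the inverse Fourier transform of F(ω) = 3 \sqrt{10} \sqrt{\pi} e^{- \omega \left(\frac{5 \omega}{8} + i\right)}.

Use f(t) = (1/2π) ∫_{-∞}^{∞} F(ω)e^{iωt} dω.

f(t) = 6 e^{- \frac{2 \left(t - 1\right)^{2}}{5}}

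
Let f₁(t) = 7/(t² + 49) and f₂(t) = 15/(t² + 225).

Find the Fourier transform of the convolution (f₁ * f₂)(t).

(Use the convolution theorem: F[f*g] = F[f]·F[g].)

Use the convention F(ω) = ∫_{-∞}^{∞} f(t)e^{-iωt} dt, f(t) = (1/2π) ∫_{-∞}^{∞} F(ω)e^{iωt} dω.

F[f₁*f₂](ω) = \pi^{2} e^{- 22 \left|{\omega}\right|}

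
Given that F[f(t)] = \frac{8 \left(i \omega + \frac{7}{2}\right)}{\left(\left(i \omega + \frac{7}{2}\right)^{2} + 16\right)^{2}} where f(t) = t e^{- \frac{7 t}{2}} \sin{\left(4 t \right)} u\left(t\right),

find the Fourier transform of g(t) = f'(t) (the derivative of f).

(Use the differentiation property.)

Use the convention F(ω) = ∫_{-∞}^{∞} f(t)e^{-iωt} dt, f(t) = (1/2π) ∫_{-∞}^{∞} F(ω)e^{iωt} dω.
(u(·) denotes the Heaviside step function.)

F[g](ω) = \frac{64 i \omega \left(2 i \omega + 7\right)}{\left(\left(2 i \omega + 7\right)^{2} + 64\right)^{2}}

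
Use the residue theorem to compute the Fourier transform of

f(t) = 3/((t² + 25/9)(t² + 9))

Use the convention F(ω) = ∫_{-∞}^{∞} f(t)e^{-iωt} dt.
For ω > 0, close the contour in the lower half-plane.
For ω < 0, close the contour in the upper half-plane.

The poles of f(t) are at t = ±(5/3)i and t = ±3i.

Let g(z) = f(z)e^{-iωz}; for large |z| the factor e^{-iωz} decays in the lower half-plane when ω > 0 and in the upper half-plane when ω < 0.

Case ω > 0 (lower half-plane, clockwise contour ⇒ F(ω) = -2πi·ΣRes):
  Res_{z = - \frac{5 i}{3}} g(z) = \frac{81 i e^{- \frac{5 \omega}{3}}}{560}
  Res_{z = - 3 i} g(z) = - \frac{9 i e^{- 3 \omega}}{112}
  F(ω) = -2πi·ΣRes = - \frac{9 \pi e^{- 3 \omega}}{56} + \frac{81 \pi e^{- \frac{5 \omega}{3}}}{280}

Case ω < 0 (upper half-plane, counterclockwise contour ⇒ F(ω) = +2πi·ΣRes):
  Res_{z = \frac{5 i}{3}} g(z) = - \frac{81 i e^{\frac{5 \omega}{3}}}{560}
  Res_{z = 3 i} g(z) = \frac{9 i e^{3 \omega}}{112}
  F(ω) = 2πi·ΣRes = \frac{9 \pi \left(9 e^{\frac{5 \omega}{3}} - 5 e^{3 \omega}\right)}{280}

Both cases combine into a single formula in |ω|:

F(ω) = - \frac{9 \pi e^{- 3 \left|{\omega}\right|}}{56} + \frac{81 \pi e^{- \frac{5 \left|{\omega}\right|}{3}}}{280}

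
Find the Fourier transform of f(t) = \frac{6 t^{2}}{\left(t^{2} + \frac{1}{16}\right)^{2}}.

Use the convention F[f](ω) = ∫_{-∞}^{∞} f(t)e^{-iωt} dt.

F(ω) = 3 \pi \left(4 - \left|{\omega}\right|\right) e^{- \frac{\left|{\omega}\right|}{4}}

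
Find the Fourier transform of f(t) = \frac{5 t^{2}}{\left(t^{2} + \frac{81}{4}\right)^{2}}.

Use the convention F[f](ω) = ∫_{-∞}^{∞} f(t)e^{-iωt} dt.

F(ω) = \frac{5 \pi \left(2 - 9 \left|{\omega}\right|\right) e^{- \frac{9 \left|{\omega}\right|}{2}}}{18}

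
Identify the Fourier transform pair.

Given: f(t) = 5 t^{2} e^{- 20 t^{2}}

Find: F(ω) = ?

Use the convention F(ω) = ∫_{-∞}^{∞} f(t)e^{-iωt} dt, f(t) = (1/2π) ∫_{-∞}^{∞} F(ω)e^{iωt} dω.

F(ω) = \frac{\sqrt{5} \sqrt{\pi} \left(40 - \omega^{2}\right) e^{- \frac{\omega^{2}}{80}}}{3200}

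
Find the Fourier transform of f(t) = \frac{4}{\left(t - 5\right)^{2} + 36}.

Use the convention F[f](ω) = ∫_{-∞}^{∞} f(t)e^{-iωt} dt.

F(ω) = \frac{2 \pi e^{- 5 i \omega - 6 \left|{\omega}\right|}}{3}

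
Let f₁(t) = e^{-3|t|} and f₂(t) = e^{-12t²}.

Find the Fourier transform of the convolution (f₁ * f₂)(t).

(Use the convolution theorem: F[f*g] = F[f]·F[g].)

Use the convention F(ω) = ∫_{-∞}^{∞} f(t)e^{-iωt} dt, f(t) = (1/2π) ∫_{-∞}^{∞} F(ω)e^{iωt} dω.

F[f₁*f₂](ω) = \frac{\sqrt{3} \sqrt{\pi} e^{- \frac{\omega^{2}}{48}}}{\omega^{2} + 9}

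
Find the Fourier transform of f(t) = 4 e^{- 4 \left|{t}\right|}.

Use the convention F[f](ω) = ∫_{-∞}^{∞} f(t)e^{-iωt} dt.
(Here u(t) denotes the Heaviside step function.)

F(ω) = \frac{32}{\omega^{2} + 16}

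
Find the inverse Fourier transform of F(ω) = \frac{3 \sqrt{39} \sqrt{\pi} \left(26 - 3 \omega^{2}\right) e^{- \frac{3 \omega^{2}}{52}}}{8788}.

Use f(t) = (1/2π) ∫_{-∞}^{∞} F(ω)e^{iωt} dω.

f(t) = t^{2} e^{- \frac{13 t^{2}}{3}}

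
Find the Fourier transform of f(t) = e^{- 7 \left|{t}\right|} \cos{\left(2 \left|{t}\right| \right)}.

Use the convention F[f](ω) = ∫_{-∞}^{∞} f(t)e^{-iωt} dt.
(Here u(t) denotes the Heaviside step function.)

F(ω) = \frac{14 \left(\omega^{2} + 53\right)}{\omega^{4} + 90 \omega^{2} + 2809}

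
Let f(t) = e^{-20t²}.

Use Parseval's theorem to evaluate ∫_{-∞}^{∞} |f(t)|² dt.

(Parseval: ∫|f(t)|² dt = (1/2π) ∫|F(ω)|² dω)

∫|f(t)|² dt = \frac{\sqrt{10} \sqrt{\pi}}{20}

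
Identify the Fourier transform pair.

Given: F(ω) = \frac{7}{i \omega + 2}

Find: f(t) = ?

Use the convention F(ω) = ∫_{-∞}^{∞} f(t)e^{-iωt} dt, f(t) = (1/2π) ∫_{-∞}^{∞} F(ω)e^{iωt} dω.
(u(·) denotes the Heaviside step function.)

f(t) = 7 e^{- 2 t} u\left(t\right)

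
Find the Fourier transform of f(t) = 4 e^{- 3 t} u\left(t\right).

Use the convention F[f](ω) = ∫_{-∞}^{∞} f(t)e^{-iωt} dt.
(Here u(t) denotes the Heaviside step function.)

F(ω) = \frac{4}{i \omega + 3}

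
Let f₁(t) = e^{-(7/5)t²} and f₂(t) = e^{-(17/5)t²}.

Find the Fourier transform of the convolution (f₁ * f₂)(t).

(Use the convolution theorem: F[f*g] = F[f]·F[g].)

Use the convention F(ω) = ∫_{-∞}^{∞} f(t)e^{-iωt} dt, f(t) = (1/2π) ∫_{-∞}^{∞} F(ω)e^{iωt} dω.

F[f₁*f₂](ω) = \frac{5 \sqrt{119} \pi e^{- \frac{30 \omega^{2}}{119}}}{119}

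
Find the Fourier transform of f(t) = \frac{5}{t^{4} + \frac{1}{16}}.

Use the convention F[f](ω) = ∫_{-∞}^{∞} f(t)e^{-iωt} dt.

F(ω) = 40 \pi e^{- \frac{\sqrt{2} \left|{\omega}\right|}{4}} \sin{\left(\frac{\sqrt{2} \left|{\omega}\right|}{4} + \frac{\pi}{4} \right)}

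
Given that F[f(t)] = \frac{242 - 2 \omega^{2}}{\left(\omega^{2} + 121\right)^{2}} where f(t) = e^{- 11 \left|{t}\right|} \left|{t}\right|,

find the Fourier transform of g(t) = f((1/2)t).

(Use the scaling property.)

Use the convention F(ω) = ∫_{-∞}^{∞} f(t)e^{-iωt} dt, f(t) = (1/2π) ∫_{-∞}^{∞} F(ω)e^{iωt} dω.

F[g](ω) = \frac{4 \left(121 - 4 \omega^{2}\right)}{\left(4 \omega^{2} + 121\right)^{2}}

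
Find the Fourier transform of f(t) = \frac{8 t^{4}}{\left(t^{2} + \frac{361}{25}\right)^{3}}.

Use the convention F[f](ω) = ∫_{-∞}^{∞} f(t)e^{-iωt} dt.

F(ω) = \frac{\pi \left(361 \omega^{2} - 475 \left|{\omega}\right| + 75\right) e^{- \frac{19 \left|{\omega}\right|}{5}}}{95}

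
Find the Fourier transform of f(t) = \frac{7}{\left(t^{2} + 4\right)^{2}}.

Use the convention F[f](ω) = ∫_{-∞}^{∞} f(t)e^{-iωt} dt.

F(ω) = \frac{7 \pi \left(2 \left|{\omega}\right| + 1\right) e^{- 2 \left|{\omega}\right|}}{16}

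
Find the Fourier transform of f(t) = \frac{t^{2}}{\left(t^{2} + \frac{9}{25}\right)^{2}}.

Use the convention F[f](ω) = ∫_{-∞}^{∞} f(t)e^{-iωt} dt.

F(ω) = \frac{\pi \left(5 - 3 \left|{\omega}\right|\right) e^{- \frac{3 \left|{\omega}\right|}{5}}}{6}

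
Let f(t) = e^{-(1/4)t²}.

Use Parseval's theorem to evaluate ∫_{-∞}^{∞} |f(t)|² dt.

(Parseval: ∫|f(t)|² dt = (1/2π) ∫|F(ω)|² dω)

∫|f(t)|² dt = \sqrt{2} \sqrt{\pi}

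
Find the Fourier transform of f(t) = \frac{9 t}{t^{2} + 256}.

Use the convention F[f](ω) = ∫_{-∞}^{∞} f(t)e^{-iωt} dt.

F(ω) = - 9 i \pi e^{- 16 \left|{\omega}\right|} \operatorname{sign}{\left(\omega \right)}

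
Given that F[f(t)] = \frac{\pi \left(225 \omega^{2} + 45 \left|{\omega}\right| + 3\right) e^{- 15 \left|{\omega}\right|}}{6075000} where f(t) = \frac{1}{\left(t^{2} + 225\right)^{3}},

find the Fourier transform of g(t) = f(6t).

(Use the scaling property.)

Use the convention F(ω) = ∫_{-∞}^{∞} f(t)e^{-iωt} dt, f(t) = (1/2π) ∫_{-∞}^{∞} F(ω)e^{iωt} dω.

F[g](ω) = \frac{\pi \left(25 \omega^{2} + 30 \left|{\omega}\right| + 12\right) e^{- \frac{5 \left|{\omega}\right|}{2}}}{145800000}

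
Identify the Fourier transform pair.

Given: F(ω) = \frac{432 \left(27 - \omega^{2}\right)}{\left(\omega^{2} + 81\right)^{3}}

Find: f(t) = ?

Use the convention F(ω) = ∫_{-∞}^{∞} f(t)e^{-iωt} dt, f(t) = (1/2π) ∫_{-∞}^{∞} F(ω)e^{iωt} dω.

f(t) = 4 t^{2} e^{- 9 \left|{t}\right|}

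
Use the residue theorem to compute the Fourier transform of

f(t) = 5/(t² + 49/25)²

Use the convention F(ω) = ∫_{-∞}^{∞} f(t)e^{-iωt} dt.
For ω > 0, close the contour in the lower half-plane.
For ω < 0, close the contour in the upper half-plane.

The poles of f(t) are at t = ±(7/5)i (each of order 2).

Let g(z) = f(z)e^{-iωz}; for large |z| the factor e^{-iωz} decays in the lower half-plane when ω > 0 and in the upper half-plane when ω < 0.

Case ω > 0 (lower half-plane, clockwise contour ⇒ F(ω) = -2πi·ΣRes):
  Res_{z = - \frac{7 i}{5}} g(z) = \frac{125 i \left(7 \omega + 5\right) e^{- \frac{7 \omega}{5}}}{1372} (pole of order 2)
  F(ω) = -2πi·ΣRes = \frac{125 \pi \left(7 \omega + 5\right) e^{- \frac{7 \omega}{5}}}{686}

Case ω < 0 (upper half-plane, counterclockwise contour ⇒ F(ω) = +2πi·ΣRes):
  Res_{z = \frac{7 i}{5}} g(z) = \frac{125 i \left(7 \omega - 5\right) e^{\frac{7 \omega}{5}}}{1372} (pole of order 2)
  F(ω) = 2πi·ΣRes = \frac{125 \pi \left(5 - 7 \omega\right) e^{\frac{7 \omega}{5}}}{686}

Both cases combine into a single formula in |ω|:

F(ω) = \frac{125 \pi \left(7 \left|{\omega}\right| + 5\right) e^{- \frac{7 \left|{\omega}\right|}{5}}}{686}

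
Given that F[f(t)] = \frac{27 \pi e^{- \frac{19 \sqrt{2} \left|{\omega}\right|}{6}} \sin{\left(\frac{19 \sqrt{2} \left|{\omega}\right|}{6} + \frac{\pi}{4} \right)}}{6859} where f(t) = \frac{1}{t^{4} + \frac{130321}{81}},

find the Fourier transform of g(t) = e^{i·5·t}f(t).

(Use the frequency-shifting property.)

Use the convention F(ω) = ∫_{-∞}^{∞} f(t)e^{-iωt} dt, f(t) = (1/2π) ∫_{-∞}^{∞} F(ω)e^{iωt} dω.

F[g](ω) = \frac{27 \pi e^{- \frac{19 \sqrt{2} \left|{\omega - 5}\right|}{6}} \sin{\left(\frac{19 \sqrt{2} \left|{\omega - 5}\right|}{6} + \frac{\pi}{4} \right)}}{6859}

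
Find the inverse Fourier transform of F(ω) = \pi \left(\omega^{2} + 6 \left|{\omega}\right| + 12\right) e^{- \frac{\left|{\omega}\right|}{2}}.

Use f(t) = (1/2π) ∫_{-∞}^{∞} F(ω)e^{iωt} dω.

f(t) = \frac{1}{\left(t^{2} + \frac{1}{4}\right)^{3}}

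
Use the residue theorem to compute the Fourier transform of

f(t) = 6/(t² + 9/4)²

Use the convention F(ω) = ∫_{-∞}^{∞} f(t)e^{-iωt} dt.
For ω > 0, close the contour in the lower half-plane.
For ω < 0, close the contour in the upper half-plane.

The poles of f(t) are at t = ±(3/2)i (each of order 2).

Let g(z) = f(z)e^{-iωz}; for large |z| the factor e^{-iωz} decays in the lower half-plane when ω > 0 and in the upper half-plane when ω < 0.

Case ω > 0 (lower half-plane, clockwise contour ⇒ F(ω) = -2πi·ΣRes):
  Res_{z = - \frac{3 i}{2}} g(z) = \frac{2 i \left(3 \omega + 2\right) e^{- \frac{3 \omega}{2}}}{9} (pole of order 2)
  F(ω) = -2πi·ΣRes = \frac{4 \pi \left(3 \omega + 2\right) e^{- \frac{3 \omega}{2}}}{9}

Case ω < 0 (upper half-plane, counterclockwise contour ⇒ F(ω) = +2πi·ΣRes):
  Res_{z = \frac{3 i}{2}} g(z) = \frac{2 i \left(3 \omega - 2\right) e^{\frac{3 \omega}{2}}}{9} (pole of order 2)
  F(ω) = 2πi·ΣRes = \frac{4 \pi \left(2 - 3 \omega\right) e^{\frac{3 \omega}{2}}}{9}

Both cases combine into a single formula in |ω|:

F(ω) = \frac{4 \pi \left(3 \left|{\omega}\right| + 2\right) e^{- \frac{3 \left|{\omega}\right|}{2}}}{9}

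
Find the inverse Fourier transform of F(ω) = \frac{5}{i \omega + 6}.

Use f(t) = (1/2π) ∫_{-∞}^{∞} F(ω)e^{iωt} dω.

f(t) = 5 e^{- 6 t} u\left(t\right)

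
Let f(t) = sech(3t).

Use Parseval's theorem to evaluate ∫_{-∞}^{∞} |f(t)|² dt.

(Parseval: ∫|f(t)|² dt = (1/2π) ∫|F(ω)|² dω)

∫|f(t)|² dt = \frac{2}{3}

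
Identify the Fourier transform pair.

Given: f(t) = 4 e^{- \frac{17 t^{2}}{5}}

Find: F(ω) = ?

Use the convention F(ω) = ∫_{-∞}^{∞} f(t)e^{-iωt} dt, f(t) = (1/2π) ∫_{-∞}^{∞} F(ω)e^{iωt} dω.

F(ω) = \frac{4 \sqrt{85} \sqrt{\pi} e^{- \frac{5 \omega^{2}}{68}}}{17}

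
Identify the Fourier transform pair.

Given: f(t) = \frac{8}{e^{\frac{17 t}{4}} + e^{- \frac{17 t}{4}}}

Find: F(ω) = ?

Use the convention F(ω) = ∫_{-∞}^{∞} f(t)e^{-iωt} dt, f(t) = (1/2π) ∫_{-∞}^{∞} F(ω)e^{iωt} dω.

F(ω) = \frac{16 \pi}{17 \cosh{\left(\frac{2 \pi \omega}{17} \right)}}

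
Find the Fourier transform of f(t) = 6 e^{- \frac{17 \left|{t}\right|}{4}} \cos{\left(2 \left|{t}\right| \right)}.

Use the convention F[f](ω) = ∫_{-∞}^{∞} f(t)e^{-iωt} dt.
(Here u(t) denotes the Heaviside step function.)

F(ω) = \frac{816 \left(16 \omega^{2} + 353\right)}{256 \omega^{4} + 7200 \omega^{2} + 124609}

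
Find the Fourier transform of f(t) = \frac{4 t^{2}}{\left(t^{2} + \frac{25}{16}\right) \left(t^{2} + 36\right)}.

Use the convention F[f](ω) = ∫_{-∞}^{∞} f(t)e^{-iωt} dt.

F(ω) = \frac{384 \pi e^{- 6 \left|{\omega}\right|}}{551} - \frac{80 \pi e^{- \frac{5 \left|{\omega}\right|}{4}}}{551}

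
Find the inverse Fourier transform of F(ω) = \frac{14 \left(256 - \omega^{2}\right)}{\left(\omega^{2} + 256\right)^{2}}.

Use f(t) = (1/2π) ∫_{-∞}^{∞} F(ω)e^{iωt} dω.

f(t) = 7 e^{- 16 \left|{t}\right|} \left|{t}\right|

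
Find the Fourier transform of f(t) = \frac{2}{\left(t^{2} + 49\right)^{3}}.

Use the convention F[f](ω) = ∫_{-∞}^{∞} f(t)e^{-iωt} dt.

F(ω) = \frac{\pi \left(49 \omega^{2} + 21 \left|{\omega}\right| + 3\right) e^{- 7 \left|{\omega}\right|}}{67228}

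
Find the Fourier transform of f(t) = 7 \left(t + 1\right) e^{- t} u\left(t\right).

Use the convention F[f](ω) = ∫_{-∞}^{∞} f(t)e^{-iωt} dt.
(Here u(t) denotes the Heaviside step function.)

F(ω) = \frac{7 \left(- i \omega - 2\right)}{\omega^{2} - 2 i \omega - 1}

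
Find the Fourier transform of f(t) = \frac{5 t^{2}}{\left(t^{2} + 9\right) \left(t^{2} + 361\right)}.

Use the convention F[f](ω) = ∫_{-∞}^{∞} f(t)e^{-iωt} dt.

F(ω) = \frac{5 \pi \left(19 - 3 e^{16 \left|{\omega}\right|}\right) e^{- 19 \left|{\omega}\right|}}{352}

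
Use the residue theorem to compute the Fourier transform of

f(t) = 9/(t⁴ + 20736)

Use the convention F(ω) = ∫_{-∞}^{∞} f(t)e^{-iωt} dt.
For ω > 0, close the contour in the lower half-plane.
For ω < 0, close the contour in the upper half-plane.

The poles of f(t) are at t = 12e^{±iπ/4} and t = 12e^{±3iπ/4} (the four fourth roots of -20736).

Let g(z) = f(z)e^{-iωz}; for large |z| the factor e^{-iωz} decays in the lower half-plane when ω > 0 and in the upper half-plane when ω < 0.

Case ω > 0 (lower half-plane, clockwise contour ⇒ F(ω) = -2πi·ΣRes):
  Res_{z = - 6 \sqrt{2} - 6 \sqrt{2} i} g(z) = \frac{\sqrt{2} i \left(1 - i\right) e^{6 \sqrt{2} \omega \left(-1 + i\right)}}{1536}
  Res_{z = 6 \sqrt{2} - 6 \sqrt{2} i} g(z) = \frac{\sqrt{2} i \left(1 + i\right) e^{- 6 \sqrt{2} \omega \left(1 + i\right)}}{1536}
  F(ω) = -2πi·ΣRes = \frac{\sqrt{2} \pi \left(1 - i\right) \left(e^{12 \sqrt{2} i \omega} + i\right) e^{- 6 \sqrt{2} \omega \left(1 + i\right)}}{768} = \frac{\pi e^{- 6 \sqrt{2} \omega} \sin{\left(6 \sqrt{2} \omega + \frac{\pi}{4} \right)}}{192}

Case ω < 0 (upper half-plane, counterclockwise contour ⇒ F(ω) = +2πi·ΣRes):
  Res_{z = 6 \sqrt{2} + 6 \sqrt{2} i} g(z) = \frac{\sqrt{2} i \left(-1 + i\right) e^{6 \sqrt{2} \omega \left(1 - i\right)}}{1536}
  Res_{z = - 6 \sqrt{2} + 6 \sqrt{2} i} g(z) = \frac{\sqrt{2} \left(1 - i\right) e^{6 \sqrt{2} \omega \left(1 + i\right)}}{1536}
  F(ω) = 2πi·ΣRes = - \frac{\sqrt{2} i \pi \left(i \left(1 - i\right) e^{6 \sqrt{2} \omega \left(1 - i\right)} - \left(1 - i\right) e^{6 \sqrt{2} \omega \left(1 + i\right)}\right)}{768} = \frac{\pi e^{6 \sqrt{2} \omega} \cos{\left(6 \sqrt{2} \omega + \frac{\pi}{4} \right)}}{192}

Both cases combine into a single formula in |ω|:

F(ω) = \frac{\pi e^{- 6 \sqrt{2} \left|{\omega}\right|} \sin{\left(6 \sqrt{2} \left|{\omega}\right| + \frac{\pi}{4} \right)}}{192}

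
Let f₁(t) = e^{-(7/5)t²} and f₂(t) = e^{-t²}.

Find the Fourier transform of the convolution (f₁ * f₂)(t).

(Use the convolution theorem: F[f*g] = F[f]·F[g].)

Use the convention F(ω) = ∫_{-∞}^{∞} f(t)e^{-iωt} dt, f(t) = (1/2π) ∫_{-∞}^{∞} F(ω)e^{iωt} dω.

F[f₁*f₂](ω) = \frac{\sqrt{35} \pi e^{- \frac{3 \omega^{2}}{7}}}{7}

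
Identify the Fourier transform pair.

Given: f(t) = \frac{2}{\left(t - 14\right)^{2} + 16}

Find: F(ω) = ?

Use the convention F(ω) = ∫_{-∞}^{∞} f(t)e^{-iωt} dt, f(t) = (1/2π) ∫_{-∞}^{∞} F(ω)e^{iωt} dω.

F(ω) = \frac{\pi e^{- 14 i \omega - 4 \left|{\omega}\right|}}{2}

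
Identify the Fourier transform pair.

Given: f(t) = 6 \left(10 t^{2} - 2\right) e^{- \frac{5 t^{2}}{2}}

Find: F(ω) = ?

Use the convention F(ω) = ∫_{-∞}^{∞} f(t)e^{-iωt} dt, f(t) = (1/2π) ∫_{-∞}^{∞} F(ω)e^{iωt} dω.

F(ω) = - \frac{12 \sqrt{10} \sqrt{\pi} \omega^{2} e^{- \frac{\omega^{2}}{10}}}{25}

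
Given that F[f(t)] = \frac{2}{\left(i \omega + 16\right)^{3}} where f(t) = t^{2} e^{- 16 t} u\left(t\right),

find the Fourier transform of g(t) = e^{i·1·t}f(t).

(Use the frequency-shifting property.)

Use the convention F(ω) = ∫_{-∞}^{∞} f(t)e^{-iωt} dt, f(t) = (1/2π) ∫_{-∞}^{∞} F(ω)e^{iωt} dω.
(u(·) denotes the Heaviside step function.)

F[g](ω) = \frac{2}{\left(i \left(\omega - 1\right) + 16\right)^{3}}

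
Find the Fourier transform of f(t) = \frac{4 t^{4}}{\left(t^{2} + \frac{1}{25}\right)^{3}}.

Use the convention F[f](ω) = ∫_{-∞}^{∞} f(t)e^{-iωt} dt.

F(ω) = \frac{\pi \left(\omega^{2} - 25 \left|{\omega}\right| + 75\right) e^{- \frac{\left|{\omega}\right|}{5}}}{10}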